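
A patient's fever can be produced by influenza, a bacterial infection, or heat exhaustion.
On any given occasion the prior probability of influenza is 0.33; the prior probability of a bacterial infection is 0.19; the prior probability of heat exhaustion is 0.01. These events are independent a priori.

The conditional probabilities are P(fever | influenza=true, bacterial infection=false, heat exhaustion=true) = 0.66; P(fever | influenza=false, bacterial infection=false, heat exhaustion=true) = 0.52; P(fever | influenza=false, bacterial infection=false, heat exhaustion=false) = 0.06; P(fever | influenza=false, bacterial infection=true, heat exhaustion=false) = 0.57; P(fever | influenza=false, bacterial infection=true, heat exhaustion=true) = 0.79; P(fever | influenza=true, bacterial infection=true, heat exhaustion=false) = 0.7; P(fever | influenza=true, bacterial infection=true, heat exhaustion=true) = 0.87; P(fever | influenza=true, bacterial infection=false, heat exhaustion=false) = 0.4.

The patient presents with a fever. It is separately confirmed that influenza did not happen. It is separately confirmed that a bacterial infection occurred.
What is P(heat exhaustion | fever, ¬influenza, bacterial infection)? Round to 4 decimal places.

Numerator (weight on configurations with heat exhaustion): 0.79*0.01 = 0.007900
Denominator P(fever | ¬influenza, bacterial infection): 0.57*0.99 + 0.79*0.01 = 0.572200
Posterior = 0.007900 / 0.572200 ≈ 0.0138

P(heat exhaustion | fever, ¬influenza, bacterial infection) ≈ 0.0138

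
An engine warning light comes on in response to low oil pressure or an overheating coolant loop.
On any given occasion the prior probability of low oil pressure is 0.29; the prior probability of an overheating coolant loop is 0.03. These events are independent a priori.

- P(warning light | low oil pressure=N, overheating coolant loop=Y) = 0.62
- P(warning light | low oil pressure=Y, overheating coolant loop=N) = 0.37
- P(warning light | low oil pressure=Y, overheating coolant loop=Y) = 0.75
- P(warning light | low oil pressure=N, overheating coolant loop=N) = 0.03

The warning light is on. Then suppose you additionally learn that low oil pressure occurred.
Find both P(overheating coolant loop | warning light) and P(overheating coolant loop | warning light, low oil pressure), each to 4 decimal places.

Weight on overheating coolant loop=true, given the evidence: 0.013206 + 0.006525 = 0.019731
Normalizer over all consistent configurations: 0.03*0.71*0.97 + 0.62*0.71*0.03 + 0.37*0.29*0.97 + 0.75*0.29*0.03 = 0.144473
Posterior = 0.019731 / 0.144473 ≈ 0.1366

Now condition on the additional information:
By total probability over both values of overheating coolant loop:
  P(warning light | low oil pressure) = 0.37*0.97 + 0.75*0.03
        = 0.358900 + 0.022500 = 0.381400
Configurations with overheating coolant loop contribute 0.022500, so
  P(overheating coolant loop | warning light, low oil pressure) = 0.022500 / 0.381400 ≈ 0.0590
— low oil pressure explains away the evidence for overheating coolant loop.

P(overheating coolant loop | warning light) ≈ 0.1366; P(overheating coolant loop | warning light, low oil pressure) ≈ 0.0590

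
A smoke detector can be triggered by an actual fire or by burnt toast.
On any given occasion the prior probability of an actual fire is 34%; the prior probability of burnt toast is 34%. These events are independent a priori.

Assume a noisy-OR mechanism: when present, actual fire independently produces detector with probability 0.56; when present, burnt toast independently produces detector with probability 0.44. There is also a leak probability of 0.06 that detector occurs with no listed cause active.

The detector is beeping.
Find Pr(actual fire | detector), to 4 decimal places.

Pr(actual fire | detector) ≈ 0.6247

Under noisy-OR, P(detector | causes) = 1 − (1−0.06)·∏(1−qᵢ) over the active causes.
Sum P(detector|·) weighted by the priors over the 4 (actual fire, burnt toast) configurations:
  P(detector) = 0.06·0.66·0.66 + 0.4736·0.66·0.34 + 0.5864·0.34·0.66 + 0.768384·0.34·0.34
        = 0.026136 + 0.106276 + 0.131588 + 0.088825 = 0.352825
Keeping only the actual fire-present terms gives 0.220413, so
  P(actual fire | detector) = 0.220413 / 0.352825 ≈ 0.6247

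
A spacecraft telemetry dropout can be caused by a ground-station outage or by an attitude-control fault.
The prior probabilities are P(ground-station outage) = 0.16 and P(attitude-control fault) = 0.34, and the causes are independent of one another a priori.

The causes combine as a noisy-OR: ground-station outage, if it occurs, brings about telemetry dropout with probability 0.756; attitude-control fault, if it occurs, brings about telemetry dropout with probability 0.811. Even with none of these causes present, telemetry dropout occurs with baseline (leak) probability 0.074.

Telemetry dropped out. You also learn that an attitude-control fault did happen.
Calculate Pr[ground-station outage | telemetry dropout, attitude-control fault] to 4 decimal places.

Pr[ground-station outage | telemetry dropout, attitude-control fault] ≈ 0.1810

Under noisy-OR, P(telemetry dropout | causes) = 1 − (1−0.074)·∏(1−qᵢ) over the active causes.
P(telemetry dropout | attitude-control fault) = 0.824986×0.84 + 0.957297×0.16 = 0.692988 + 0.153168 = 0.846156
Restricting to configurations with ground-station outage present: 0.957297×0.16 = 0.153168.
So P(ground-station outage | telemetry dropout, attitude-control fault) = 0.153168/0.846156 ≈ 0.1810.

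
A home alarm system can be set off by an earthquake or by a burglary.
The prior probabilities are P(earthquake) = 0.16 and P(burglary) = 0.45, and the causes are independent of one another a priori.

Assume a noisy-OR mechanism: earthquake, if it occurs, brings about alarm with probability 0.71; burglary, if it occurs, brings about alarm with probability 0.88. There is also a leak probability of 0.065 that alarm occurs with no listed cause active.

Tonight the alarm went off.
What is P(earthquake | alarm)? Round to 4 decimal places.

P(earthquake | alarm) ≈ 0.2679

Under noisy-OR, P(alarm | causes) = 1 − (1−0.065)·∏(1−qᵢ) over the active causes.
Sum P(alarm|·) weighted by the priors over the 4 (earthquake, burglary) configurations:
  P(alarm) = 0.065×0.84×0.55 + 0.8878×0.84×0.45 + 0.72885×0.16×0.55 + 0.967462×0.16×0.45
        = 0.030030 + 0.335588 + 0.064139 + 0.069657 = 0.499414
Keeping only the earthquake-present terms gives 0.133796, so
  P(earthquake | alarm) = 0.133796 / 0.499414 ≈ 0.2679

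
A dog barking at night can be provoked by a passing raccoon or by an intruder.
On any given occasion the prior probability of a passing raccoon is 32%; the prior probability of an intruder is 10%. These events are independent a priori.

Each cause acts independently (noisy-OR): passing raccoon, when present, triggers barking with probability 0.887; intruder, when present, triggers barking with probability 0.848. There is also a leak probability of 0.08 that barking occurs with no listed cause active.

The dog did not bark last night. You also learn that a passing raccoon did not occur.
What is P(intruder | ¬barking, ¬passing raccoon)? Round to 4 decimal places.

P(intruder | ¬barking, ¬passing raccoon) ≈ 0.0166

Under noisy-OR, P(barking | causes) = 1 − (1−0.08)·∏(1−qᵢ) over the active causes.
P(¬barking | ¬passing raccoon) = 0.92×0.9 + 0.13984×0.1 = 0.828000 + 0.013984 = 0.841984
Of this, 0.013984 comes from 0.13984×0.1 (the intruder=true cases).
P(intruder | ¬barking, ¬passing raccoon) = 0.013984 / 0.841984 ≈ 0.0166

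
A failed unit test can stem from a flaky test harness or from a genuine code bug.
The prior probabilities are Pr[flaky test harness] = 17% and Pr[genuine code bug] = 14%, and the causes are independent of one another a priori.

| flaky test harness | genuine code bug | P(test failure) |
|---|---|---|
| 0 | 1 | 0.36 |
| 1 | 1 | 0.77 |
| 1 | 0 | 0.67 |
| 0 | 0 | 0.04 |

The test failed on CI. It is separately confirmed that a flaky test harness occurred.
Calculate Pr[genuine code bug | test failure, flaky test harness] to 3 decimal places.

Numerator (weight on configurations with genuine code bug): 0.77*0.14 = 0.107800
The normalizing constant is 0.67*0.86 + 0.77*0.14 = 0.684000
P(genuine code bug | test failure, flaky test harness) = 0.107800/0.684000 ≈ 0.158

Pr[genuine code bug | test failure, flaky test harness] ≈ 0.158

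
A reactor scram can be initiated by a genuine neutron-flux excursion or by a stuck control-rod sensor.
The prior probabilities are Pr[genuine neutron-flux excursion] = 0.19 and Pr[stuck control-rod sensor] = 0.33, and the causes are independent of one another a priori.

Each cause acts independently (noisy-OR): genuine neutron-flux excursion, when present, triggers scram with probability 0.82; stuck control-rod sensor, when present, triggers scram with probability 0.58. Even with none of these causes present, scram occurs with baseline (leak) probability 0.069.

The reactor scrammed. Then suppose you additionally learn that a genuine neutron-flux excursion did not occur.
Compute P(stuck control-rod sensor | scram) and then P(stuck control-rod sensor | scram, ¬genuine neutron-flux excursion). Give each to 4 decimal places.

Under noisy-OR, P(scram | causes) = 1 − (1−0.069)·∏(1−qᵢ) over the active causes.
By total probability over the 4 (genuine neutron-flux excursion, stuck control-rod sensor) configurations:
  P(scram) = 0.069*0.81*0.67 + 0.60898*0.81*0.33 + 0.83242*0.19*0.67 + 0.929616*0.19*0.33
        = 0.037446 + 0.162780 + 0.105967 + 0.058287 = 0.364480
Configurations with stuck control-rod sensor contribute 0.221067, so
  P(stuck control-rod sensor | scram) = 0.221067 / 0.364480 ≈ 0.6065

With the extra evidence:
P(scram | ¬genuine neutron-flux excursion) = 0.069*0.67 + 0.60898*0.33 = 0.046230 + 0.200963 = 0.247193
Of this, 0.200963 comes from 0.60898*0.33 (the stuck control-rod sensor=true cases).
Hence the posterior is 0.200963/0.247193 ≈ 0.8130.

P(stuck control-rod sensor | scram) ≈ 0.6065; P(stuck control-rod sensor | scram, ¬genuine neutron-flux excursion) ≈ 0.8130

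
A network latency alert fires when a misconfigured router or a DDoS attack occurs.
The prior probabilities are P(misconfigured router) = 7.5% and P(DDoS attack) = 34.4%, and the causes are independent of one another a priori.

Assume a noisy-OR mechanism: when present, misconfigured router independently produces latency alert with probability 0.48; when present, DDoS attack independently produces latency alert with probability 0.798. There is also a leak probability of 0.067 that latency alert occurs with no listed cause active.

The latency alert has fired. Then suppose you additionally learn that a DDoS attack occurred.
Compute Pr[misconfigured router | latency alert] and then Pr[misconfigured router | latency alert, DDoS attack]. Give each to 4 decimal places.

Under noisy-OR, P(latency alert | causes) = 1 − (1−0.067)·∏(1−qᵢ) over the active causes.
Sum P(latency alert|·) weighted by the priors over the 4 (misconfigured router, DDoS attack) configurations:
  P(latency alert) = 0.067×0.925×0.656 + 0.811534×0.925×0.344 + 0.51484×0.075×0.656 + 0.901998×0.075×0.344
        = 0.040656 + 0.258230 + 0.025330 + 0.023272 = 0.347488
Configurations with misconfigured router contribute 0.048602, so
  P(misconfigured router | latency alert) = 0.048602 / 0.347488 ≈ 0.1399

Now condition on the additional information:
P(latency alert | DDoS attack) = 0.811534×0.925 + 0.901998×0.075 = 0.750669 + 0.067650 = 0.818319
The misconfigured router-present share is 0.901998×0.075 = 0.067650.
Hence the posterior is 0.067650/0.818319 ≈ 0.0827.

Pr[misconfigured router | latency alert] ≈ 0.1399; Pr[misconfigured router | latency alert, DDoS attack] ≈ 0.0827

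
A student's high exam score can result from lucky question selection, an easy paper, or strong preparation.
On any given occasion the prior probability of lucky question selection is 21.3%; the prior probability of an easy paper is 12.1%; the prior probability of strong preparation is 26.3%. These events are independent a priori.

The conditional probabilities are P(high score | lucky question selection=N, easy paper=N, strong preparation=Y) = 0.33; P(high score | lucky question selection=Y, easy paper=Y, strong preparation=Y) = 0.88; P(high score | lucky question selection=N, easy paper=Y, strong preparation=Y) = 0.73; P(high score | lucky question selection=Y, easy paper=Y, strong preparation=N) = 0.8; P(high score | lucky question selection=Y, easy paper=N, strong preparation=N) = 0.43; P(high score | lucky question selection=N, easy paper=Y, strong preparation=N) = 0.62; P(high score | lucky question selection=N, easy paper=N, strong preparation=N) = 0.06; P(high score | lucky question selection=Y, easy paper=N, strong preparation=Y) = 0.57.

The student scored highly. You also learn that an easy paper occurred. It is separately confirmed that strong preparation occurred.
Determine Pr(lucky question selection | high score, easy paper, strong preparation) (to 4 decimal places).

Pr(lucky question selection | high score, easy paper, strong preparation) ≈ 0.2460

Numerator (weight on configurations with lucky question selection): 0.88×0.213 = 0.187440
Denominator P(high score | easy paper, strong preparation): 0.73×0.787 + 0.88×0.213 = 0.761950
P(lucky question selection | high score, easy paper, strong preparation) = 0.187440/0.761950 ≈ 0.2460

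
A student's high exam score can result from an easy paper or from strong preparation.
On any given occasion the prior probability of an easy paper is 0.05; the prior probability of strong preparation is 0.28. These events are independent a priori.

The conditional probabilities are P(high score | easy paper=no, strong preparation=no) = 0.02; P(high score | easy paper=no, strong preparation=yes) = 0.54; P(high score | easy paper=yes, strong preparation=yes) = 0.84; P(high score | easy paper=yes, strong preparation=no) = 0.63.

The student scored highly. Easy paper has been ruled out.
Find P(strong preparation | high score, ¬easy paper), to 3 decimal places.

P(strong preparation | high score, ¬easy paper) ≈ 0.913

P(high score | ¬easy paper) = 0.02×0.72 + 0.54×0.28 = 0.014400 + 0.151200 = 0.165600
The strong preparation-present share is 0.54×0.28 = 0.151200.
P(strong preparation | high score, ¬easy paper) = 0.151200 / 0.165600 ≈ 0.913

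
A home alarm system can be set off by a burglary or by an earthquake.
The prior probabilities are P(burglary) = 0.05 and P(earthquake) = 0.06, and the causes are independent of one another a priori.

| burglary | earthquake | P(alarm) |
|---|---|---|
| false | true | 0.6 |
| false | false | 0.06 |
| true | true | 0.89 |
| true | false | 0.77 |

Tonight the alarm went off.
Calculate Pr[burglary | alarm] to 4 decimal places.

Pr[burglary | alarm] ≈ 0.3069

Numerator (weight on configurations with burglary): 0.036190 + 0.002670 = 0.038860
Normalizer over all consistent configurations: 0.06·0.95·0.94 + 0.6·0.95·0.06 + 0.77·0.05·0.94 + 0.89·0.05·0.06 = 0.126640
Posterior = 0.038860 / 0.126640 ≈ 0.3069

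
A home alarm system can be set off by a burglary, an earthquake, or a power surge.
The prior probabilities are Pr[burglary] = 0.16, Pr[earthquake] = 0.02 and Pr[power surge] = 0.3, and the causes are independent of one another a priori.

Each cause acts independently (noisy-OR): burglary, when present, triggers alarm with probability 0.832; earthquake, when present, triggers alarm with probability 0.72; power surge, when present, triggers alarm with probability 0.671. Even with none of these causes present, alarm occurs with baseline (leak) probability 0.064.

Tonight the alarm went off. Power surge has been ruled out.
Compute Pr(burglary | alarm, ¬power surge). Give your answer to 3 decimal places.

Pr(burglary | alarm, ¬power surge) ≈ 0.675

Under noisy-OR, P(alarm | causes) = 1 − (1−0.064)·∏(1−qᵢ) over the active causes.
Weight on burglary=true, given the evidence: 0.132144 + 0.003059 = 0.135203
The normalizing constant is 0.064*0.84*0.98 + 0.73792*0.84*0.02 + 0.842752*0.16*0.98 + 0.955971*0.16*0.02 = 0.200285
P(burglary | alarm, ¬power surge) = 0.135203/0.200285 ≈ 0.675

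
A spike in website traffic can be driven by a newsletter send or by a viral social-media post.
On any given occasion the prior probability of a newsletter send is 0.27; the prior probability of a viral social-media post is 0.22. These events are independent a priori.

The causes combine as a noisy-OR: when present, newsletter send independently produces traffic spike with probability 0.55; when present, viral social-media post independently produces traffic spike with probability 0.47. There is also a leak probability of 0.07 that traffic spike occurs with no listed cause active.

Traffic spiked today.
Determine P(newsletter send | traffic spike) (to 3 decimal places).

Under noisy-OR, P(traffic spike | causes) = 1 − (1−0.07)·∏(1−qᵢ) over the active causes.
P(traffic spike) = 0.07·0.73·0.78 + 0.5071·0.73·0.22 + 0.5815·0.27·0.78 + 0.778195·0.27·0.22 = 0.039858 + 0.081440 + 0.122464 + 0.046225 = 0.289987
Restricting to configurations with newsletter send present: 0.122464 + 0.046225 = 0.168689.
Hence the posterior is 0.168689/0.289987 ≈ 0.582.

P(newsletter send | traffic spike) ≈ 0.582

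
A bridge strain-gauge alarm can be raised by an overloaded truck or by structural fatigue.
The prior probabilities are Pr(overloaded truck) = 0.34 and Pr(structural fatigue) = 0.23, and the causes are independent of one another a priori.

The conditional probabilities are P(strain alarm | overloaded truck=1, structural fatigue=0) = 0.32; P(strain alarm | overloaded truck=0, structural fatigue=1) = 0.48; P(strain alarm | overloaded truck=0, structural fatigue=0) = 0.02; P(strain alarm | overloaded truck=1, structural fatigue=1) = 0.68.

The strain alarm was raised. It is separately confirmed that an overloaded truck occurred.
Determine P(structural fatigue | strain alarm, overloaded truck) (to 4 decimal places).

Enumerate both values of structural fatigue and weight by the priors:
  P(strain alarm | overloaded truck) = 0.32*0.77 + 0.68*0.23
        = 0.246400 + 0.156400 = 0.402800
Keeping only the structural fatigue-present terms gives 0.156400, so
  P(structural fatigue | strain alarm, overloaded truck) = 0.156400 / 0.402800 ≈ 0.3883

P(structural fatigue | strain alarm, overloaded truck) ≈ 0.3883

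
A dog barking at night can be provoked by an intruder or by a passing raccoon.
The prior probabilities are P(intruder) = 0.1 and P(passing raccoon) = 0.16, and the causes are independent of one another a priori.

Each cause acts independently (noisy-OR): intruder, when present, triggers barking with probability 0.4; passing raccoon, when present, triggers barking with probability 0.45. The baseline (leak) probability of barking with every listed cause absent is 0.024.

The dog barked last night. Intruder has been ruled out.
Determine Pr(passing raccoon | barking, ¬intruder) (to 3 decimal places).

Under noisy-OR, P(barking | causes) = 1 − (1−0.024)·∏(1−qᵢ) over the active causes.
P(barking | ¬intruder) = 0.024*0.84 + 0.4632*0.16 = 0.020160 + 0.074112 = 0.094272
Of this, 0.074112 comes from 0.4632*0.16 (the passing raccoon=true cases).
P(passing raccoon | barking, ¬intruder) = 0.074112 / 0.094272 ≈ 0.786

Pr(passing raccoon | barking, ¬intruder) ≈ 0.786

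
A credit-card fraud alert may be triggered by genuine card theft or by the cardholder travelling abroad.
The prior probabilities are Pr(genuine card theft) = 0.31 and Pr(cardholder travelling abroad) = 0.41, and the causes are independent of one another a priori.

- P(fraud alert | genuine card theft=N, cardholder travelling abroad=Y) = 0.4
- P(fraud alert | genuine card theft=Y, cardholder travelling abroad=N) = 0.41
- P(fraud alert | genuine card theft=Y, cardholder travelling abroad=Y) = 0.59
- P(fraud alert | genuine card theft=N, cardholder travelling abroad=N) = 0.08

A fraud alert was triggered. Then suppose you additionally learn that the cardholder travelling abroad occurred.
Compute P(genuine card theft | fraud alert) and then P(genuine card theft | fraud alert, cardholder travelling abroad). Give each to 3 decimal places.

P(fraud alert) = 0.08·0.69·0.59 + 0.4·0.69·0.41 + 0.41·0.31·0.59 + 0.59·0.31·0.41 = 0.032568 + 0.113160 + 0.074989 + 0.074989 = 0.295706
Restricting to configurations with genuine card theft present: 0.074989 + 0.074989 = 0.149978.
Hence the posterior is 0.149978/0.295706 ≈ 0.507.

Now condition on the additional information:
P(fraud alert | cardholder travelling abroad) = 0.4×0.69 + 0.59×0.31 = 0.276000 + 0.182900 = 0.458900
Of this, 0.182900 comes from 0.59×0.31 (the genuine card theft=true cases).
So P(genuine card theft | fraud alert, cardholder travelling abroad) = 0.182900/0.458900 ≈ 0.399.

P(genuine card theft | fraud alert) ≈ 0.507; P(genuine card theft | fraud alert, cardholder travelling abroad) ≈ 0.399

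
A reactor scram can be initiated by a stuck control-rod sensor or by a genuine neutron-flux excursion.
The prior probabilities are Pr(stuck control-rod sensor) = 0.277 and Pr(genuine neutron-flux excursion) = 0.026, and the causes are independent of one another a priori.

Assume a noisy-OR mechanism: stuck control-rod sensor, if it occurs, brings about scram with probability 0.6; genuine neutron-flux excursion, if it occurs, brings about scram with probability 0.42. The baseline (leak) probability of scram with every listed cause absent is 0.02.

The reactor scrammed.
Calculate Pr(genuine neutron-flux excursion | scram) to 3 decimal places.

Pr(genuine neutron-flux excursion | scram) ≈ 0.071

Under noisy-OR, P(scram | causes) = 1 − (1−0.02)·∏(1−qᵢ) over the active causes.
Numerator (weight on configurations with genuine neutron-flux excursion): 0.008113 + 0.005565 = 0.013678
Normalizer over all consistent configurations: 0.02×0.723×0.974 + 0.4316×0.723×0.026 + 0.608×0.277×0.974 + 0.77264×0.277×0.026 = 0.191799
P(genuine neutron-flux excursion | scram) = 0.013678/0.191799 ≈ 0.071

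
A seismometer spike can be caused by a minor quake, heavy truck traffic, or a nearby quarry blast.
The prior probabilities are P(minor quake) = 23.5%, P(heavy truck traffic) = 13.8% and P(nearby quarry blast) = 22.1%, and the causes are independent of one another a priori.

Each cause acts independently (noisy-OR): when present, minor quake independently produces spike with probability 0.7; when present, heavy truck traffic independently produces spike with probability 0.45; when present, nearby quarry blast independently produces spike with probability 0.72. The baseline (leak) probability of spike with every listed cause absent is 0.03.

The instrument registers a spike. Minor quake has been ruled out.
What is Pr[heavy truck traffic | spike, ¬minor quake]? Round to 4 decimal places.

Under noisy-OR, P(spike | causes) = 1 − (1−0.03)·∏(1−qᵢ) over the active causes.
By total probability over the 4 (heavy truck traffic, nearby quarry blast) configurations:
  P(spike | ¬minor quake) = 0.03*0.862*0.779 + 0.7284*0.862*0.221 + 0.4665*0.138*0.779 + 0.85062*0.138*0.221
        = 0.020145 + 0.138762 + 0.050150 + 0.025942 = 0.234999
The terms with heavy truck traffic present sum to 0.076092, so
  P(heavy truck traffic | spike, ¬minor quake) = 0.076092 / 0.234999 ≈ 0.3238

Pr[heavy truck traffic | spike, ¬minor quake] ≈ 0.3238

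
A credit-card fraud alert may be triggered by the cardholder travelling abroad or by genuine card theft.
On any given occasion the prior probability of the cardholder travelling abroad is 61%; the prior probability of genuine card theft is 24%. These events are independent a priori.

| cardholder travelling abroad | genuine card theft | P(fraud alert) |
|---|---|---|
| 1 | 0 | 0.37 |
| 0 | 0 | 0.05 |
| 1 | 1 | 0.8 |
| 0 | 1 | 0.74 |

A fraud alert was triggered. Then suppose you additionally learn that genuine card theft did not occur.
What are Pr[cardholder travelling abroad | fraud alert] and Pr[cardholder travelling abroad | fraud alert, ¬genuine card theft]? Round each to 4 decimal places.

Weight on cardholder travelling abroad=true, given the evidence: 0.171532 + 0.117120 = 0.288652
The normalizing constant is 0.05·0.39·0.76 + 0.74·0.39·0.24 + 0.37·0.61·0.76 + 0.8·0.61·0.24 = 0.372736
Posterior = 0.288652 / 0.372736 ≈ 0.7744

Now condition on the additional information:
For the numerator, keep only cardholder travelling abroad=true terms: 0.37×0.61 = 0.225700
Normalizer over all consistent configurations: 0.05×0.39 + 0.37×0.61 = 0.245200
Posterior = 0.225700 / 0.245200 ≈ 0.9205

Pr[cardholder travelling abroad | fraud alert] ≈ 0.7744; Pr[cardholder travelling abroad | fraud alert, ¬genuine card theft] ≈ 0.9205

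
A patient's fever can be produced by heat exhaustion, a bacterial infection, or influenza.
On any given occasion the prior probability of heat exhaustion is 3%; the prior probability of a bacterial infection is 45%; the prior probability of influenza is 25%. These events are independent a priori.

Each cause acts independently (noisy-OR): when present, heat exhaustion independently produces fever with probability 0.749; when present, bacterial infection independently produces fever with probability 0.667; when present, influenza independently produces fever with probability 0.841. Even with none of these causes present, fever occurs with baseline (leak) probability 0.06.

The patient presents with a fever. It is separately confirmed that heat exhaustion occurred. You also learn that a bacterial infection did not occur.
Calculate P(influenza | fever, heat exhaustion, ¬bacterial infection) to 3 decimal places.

P(influenza | fever, heat exhaustion, ¬bacterial infection) ≈ 0.296

Under noisy-OR, P(fever | causes) = 1 − (1−0.06)·∏(1−qᵢ) over the active causes.
Sum P(fever|·) weighted by the priors over both values of influenza:
  P(fever | heat exhaustion, ¬bacterial infection) = 0.76406·0.75 + 0.962486·0.25
        = 0.573045 + 0.240621 = 0.813666
Configurations with influenza contribute 0.240621, so
  P(influenza | fever, heat exhaustion, ¬bacterial infection) = 0.240621 / 0.813666 ≈ 0.296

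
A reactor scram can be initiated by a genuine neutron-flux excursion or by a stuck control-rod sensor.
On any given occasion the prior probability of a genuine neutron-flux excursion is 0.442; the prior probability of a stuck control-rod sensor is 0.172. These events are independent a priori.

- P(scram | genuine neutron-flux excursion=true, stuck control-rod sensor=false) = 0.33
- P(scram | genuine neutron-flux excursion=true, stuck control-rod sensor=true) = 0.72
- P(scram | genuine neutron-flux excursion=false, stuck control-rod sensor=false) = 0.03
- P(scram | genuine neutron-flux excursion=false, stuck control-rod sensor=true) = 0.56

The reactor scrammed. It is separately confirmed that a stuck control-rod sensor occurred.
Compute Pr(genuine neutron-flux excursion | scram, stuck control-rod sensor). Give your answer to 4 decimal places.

Pr(genuine neutron-flux excursion | scram, stuck control-rod sensor) ≈ 0.5046

P(scram | stuck control-rod sensor) = 0.56·0.558 + 0.72·0.442 = 0.312480 + 0.318240 = 0.630720
The genuine neutron-flux excursion-present share is 0.72·0.442 = 0.318240.
So P(genuine neutron-flux excursion | scram, stuck control-rod sensor) = 0.318240/0.630720 ≈ 0.5046.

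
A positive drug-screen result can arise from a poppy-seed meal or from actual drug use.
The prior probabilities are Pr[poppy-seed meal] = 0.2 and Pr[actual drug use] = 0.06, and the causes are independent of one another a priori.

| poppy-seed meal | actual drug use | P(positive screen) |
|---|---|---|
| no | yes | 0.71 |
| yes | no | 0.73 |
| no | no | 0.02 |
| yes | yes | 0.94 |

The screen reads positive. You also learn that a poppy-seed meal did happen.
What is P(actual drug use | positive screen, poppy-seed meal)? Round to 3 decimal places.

P(actual drug use | positive screen, poppy-seed meal) ≈ 0.076

Sum P(positive screen|·) weighted by the priors over both values of actual drug use:
  P(positive screen | poppy-seed meal) = 0.73×0.94 + 0.94×0.06
        = 0.686200 + 0.056400 = 0.742600
The terms with actual drug use present sum to 0.056400, so
  P(actual drug use | positive screen, poppy-seed meal) = 0.056400 / 0.742600 ≈ 0.076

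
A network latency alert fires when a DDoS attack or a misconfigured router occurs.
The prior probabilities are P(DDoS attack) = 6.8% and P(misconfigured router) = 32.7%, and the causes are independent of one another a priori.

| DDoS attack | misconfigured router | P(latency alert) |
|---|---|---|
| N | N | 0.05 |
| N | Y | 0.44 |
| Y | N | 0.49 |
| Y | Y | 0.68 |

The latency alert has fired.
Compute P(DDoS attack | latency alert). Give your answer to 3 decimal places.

P(DDoS attack | latency alert) ≈ 0.185

Sum P(latency alert|·) weighted by the priors over the 4 (DDoS attack, misconfigured router) configurations:
  P(latency alert) = 0.05*0.932*0.673 + 0.44*0.932*0.327 + 0.49*0.068*0.673 + 0.68*0.068*0.327
        = 0.031362 + 0.134096 + 0.022424 + 0.015120 = 0.203002
Configurations with DDoS attack contribute 0.037544, so
  P(DDoS attack | latency alert) = 0.037544 / 0.203002 ≈ 0.185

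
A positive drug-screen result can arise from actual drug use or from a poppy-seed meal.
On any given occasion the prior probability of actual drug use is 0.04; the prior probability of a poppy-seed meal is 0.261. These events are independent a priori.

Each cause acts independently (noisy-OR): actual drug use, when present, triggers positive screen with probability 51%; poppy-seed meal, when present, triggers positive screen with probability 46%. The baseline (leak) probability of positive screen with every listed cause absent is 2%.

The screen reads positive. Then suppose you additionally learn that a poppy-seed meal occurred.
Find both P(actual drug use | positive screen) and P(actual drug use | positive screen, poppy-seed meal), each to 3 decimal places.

P(actual drug use | positive screen) ≈ 0.149; P(actual drug use | positive screen, poppy-seed meal) ≈ 0.062

Under noisy-OR, P(positive screen | causes) = 1 − (1−0.02)·∏(1−qᵢ) over the active causes.
For the numerator, keep only actual drug use=true terms: 0.015365 + 0.007733 = 0.023098
The normalizing constant is 0.02·0.96·0.739 + 0.4708·0.96·0.261 + 0.5198·0.04·0.739 + 0.740692·0.04·0.261 = 0.155251
Posterior = 0.023098 / 0.155251 ≈ 0.149

Now also conditioning on poppy-seed meal=true:
P(positive screen | poppy-seed meal) = 0.4708·0.96 + 0.740692·0.04 = 0.451968 + 0.029628 = 0.481596
The actual drug use-present share is 0.740692·0.04 = 0.029628.
So P(actual drug use | positive screen, poppy-seed meal) = 0.029628/0.481596 ≈ 0.062.
The drop from 0.149 to 0.062 is the explaining-away (discounting) effect.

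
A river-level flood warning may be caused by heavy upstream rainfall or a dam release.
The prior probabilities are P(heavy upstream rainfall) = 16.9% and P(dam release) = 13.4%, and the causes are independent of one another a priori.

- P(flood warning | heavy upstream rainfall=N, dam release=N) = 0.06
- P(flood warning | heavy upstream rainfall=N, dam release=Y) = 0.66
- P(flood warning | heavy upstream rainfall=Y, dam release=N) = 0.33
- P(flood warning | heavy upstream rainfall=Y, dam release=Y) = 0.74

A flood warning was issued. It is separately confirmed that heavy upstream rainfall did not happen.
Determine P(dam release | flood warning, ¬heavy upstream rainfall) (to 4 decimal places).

P(dam release | flood warning, ¬heavy upstream rainfall) ≈ 0.6299

P(flood warning | ¬heavy upstream rainfall) = 0.06×0.866 + 0.66×0.134 = 0.051960 + 0.088440 = 0.140400
Of this, 0.088440 comes from 0.66×0.134 (the dam release=true cases).
Hence the posterior is 0.088440/0.140400 ≈ 0.6299.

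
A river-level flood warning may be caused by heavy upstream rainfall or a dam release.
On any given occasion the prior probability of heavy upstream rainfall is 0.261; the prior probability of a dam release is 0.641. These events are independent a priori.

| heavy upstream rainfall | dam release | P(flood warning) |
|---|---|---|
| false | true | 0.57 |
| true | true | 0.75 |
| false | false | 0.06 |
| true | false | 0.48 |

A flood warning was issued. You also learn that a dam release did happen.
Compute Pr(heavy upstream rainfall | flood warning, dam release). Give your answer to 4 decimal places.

Sum P(flood warning|·) weighted by the priors over both values of heavy upstream rainfall:
  P(flood warning | dam release) = 0.57·0.739 + 0.75·0.261
        = 0.421230 + 0.195750 = 0.616980
The terms with heavy upstream rainfall present sum to 0.195750, so
  P(heavy upstream rainfall | flood warning, dam release) = 0.195750 / 0.616980 ≈ 0.3173

Pr(heavy upstream rainfall | flood warning, dam release) ≈ 0.3173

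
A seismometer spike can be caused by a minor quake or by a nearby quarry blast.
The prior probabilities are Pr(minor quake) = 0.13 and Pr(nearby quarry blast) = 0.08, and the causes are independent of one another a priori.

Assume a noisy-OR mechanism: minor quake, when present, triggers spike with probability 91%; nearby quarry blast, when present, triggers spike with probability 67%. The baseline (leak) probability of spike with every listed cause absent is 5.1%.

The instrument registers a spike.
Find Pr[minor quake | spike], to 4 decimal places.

Under noisy-OR, P(spike | causes) = 1 − (1−0.051)·∏(1−qᵢ) over the active causes.
P(spike) = 0.051·0.87·0.92 + 0.68683·0.87·0.08 + 0.91459·0.13·0.92 + 0.971815·0.13·0.08 = 0.040820 + 0.047803 + 0.109385 + 0.010107 = 0.208115
Restricting to configurations with minor quake present: 0.109385 + 0.010107 = 0.119492.
So P(minor quake | spike) = 0.119492/0.208115 ≈ 0.5742.

Pr[minor quake | spike] ≈ 0.5742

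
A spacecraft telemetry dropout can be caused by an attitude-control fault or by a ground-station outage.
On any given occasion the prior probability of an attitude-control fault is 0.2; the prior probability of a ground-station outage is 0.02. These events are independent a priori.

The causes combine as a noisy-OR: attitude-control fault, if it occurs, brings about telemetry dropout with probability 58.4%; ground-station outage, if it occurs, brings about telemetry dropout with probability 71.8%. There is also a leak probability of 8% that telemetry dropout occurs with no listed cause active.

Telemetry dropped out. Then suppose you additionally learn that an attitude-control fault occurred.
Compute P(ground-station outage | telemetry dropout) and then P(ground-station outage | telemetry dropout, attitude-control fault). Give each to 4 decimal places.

P(ground-station outage | telemetry dropout) ≈ 0.0774; P(ground-station outage | telemetry dropout, attitude-control fault) ≈ 0.0286

Under noisy-OR, P(telemetry dropout | causes) = 1 − (1−0.08)·∏(1−qᵢ) over the active causes.
By total probability over the 4 (attitude-control fault, ground-station outage) configurations:
  P(telemetry dropout) = 0.08·0.8·0.98 + 0.74056·0.8·0.02 + 0.61728·0.2·0.98 + 0.892073·0.2·0.02
        = 0.062720 + 0.011849 + 0.120987 + 0.003568 = 0.199124
Configurations with ground-station outage contribute 0.015417, so
  P(ground-station outage | telemetry dropout) = 0.015417 / 0.199124 ≈ 0.0774

Now condition on the additional information:
Enumerate both values of ground-station outage and weight by the priors:
  P(telemetry dropout | attitude-control fault) = 0.61728×0.98 + 0.892073×0.02
        = 0.604934 + 0.017841 = 0.622775
Configurations with ground-station outage contribute 0.017841, so
  P(ground-station outage | telemetry dropout, attitude-control fault) = 0.017841 / 0.622775 ≈ 0.0286
— attitude-control fault explains away the evidence for ground-station outage.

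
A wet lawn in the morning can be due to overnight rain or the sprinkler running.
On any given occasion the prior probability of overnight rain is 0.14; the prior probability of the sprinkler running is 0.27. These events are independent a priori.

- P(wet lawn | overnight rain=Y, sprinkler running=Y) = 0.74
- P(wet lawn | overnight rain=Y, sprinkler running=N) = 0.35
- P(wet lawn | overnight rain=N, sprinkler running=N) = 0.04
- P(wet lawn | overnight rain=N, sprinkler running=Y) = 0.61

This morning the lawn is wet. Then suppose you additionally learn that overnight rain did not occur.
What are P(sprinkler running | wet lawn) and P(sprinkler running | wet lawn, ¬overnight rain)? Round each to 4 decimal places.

By total probability over the 4 (overnight rain, sprinkler running) configurations:
  P(wet lawn) = 0.04*0.86*0.73 + 0.61*0.86*0.27 + 0.35*0.14*0.73 + 0.74*0.14*0.27
        = 0.025112 + 0.141642 + 0.035770 + 0.027972 = 0.230496
Keeping only the sprinkler running-present terms gives 0.169614, so
  P(sprinkler running | wet lawn) = 0.169614 / 0.230496 ≈ 0.7359

With the extra evidence:
Enumerate both values of sprinkler running and weight by the priors:
  P(wet lawn | ¬overnight rain) = 0.04×0.73 + 0.61×0.27
        = 0.029200 + 0.164700 = 0.193900
Keeping only the sprinkler running-present terms gives 0.164700, so
  P(sprinkler running | wet lawn, ¬overnight rain) = 0.164700 / 0.193900 ≈ 0.8494
With overnight rain excluded, sprinkler running must carry more of the explanatory weight for the wet lawn.

P(sprinkler running | wet lawn) ≈ 0.7359; P(sprinkler running | wet lawn, ¬overnight rain) ≈ 0.8494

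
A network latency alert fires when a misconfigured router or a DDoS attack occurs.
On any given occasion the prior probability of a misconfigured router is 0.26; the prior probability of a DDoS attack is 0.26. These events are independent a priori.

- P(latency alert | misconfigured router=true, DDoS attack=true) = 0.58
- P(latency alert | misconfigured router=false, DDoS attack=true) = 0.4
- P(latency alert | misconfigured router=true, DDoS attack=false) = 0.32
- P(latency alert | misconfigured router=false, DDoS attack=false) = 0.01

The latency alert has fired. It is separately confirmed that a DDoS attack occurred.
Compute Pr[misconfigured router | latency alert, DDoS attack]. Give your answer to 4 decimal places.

For the numerator, keep only misconfigured router=true terms: 0.58*0.26 = 0.150800
The normalizing constant is 0.4*0.74 + 0.58*0.26 = 0.446800
P(misconfigured router | latency alert, DDoS attack) = 0.150800/0.446800 ≈ 0.3375

Pr[misconfigured router | latency alert, DDoS attack] ≈ 0.3375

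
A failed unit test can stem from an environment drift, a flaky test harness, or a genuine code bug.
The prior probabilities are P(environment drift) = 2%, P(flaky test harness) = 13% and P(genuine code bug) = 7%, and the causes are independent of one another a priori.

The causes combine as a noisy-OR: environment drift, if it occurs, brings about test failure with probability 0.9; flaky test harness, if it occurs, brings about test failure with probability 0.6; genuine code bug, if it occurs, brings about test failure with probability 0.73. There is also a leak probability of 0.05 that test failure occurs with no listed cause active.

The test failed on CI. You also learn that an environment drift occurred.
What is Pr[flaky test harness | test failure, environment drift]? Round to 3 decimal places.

Under noisy-OR, P(test failure | causes) = 1 − (1−0.05)·∏(1−qᵢ) over the active causes.
P(test failure | environment drift) = 0.905*0.87*0.93 + 0.97435*0.87*0.07 + 0.962*0.13*0.93 + 0.98974*0.13*0.07 = 0.732236 + 0.059338 + 0.116306 + 0.009007 = 0.916887
Of this, 0.125313 comes from 0.116306 + 0.009007 (the flaky test harness=true cases).
P(flaky test harness | test failure, environment drift) = 0.125313 / 0.916887 ≈ 0.137

Pr[flaky test harness | test failure, environment drift] ≈ 0.137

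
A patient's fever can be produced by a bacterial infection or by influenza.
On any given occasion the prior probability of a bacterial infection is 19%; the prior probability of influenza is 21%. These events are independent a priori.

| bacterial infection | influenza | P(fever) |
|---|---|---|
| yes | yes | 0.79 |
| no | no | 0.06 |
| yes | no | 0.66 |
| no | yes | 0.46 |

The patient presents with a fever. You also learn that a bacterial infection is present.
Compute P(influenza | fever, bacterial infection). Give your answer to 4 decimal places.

Weight on influenza=true, given the evidence: 0.79×0.21 = 0.165900
Denominator P(fever | bacterial infection): 0.66×0.79 + 0.79×0.21 = 0.687300
P(influenza | fever, bacterial infection) = 0.165900/0.687300 ≈ 0.2414

P(influenza | fever, bacterial infection) ≈ 0.2414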